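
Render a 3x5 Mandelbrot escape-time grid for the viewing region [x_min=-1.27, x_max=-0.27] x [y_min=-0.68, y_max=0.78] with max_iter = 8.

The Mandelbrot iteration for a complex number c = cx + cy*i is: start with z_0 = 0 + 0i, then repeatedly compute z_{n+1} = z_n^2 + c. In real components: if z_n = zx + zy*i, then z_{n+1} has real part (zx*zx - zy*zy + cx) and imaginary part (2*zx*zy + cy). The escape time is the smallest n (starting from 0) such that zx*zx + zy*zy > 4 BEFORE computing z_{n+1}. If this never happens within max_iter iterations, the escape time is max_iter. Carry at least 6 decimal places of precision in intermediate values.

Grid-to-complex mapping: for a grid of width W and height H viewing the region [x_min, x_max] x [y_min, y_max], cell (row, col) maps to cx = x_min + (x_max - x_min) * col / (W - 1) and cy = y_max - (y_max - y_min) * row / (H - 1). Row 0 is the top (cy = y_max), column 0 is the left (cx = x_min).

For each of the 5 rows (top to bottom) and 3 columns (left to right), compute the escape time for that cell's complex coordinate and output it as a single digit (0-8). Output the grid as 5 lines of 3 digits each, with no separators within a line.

(row=0, col=0): c = -1.2700 + 0.7800i → escape time 3
(row=0, col=1): c = -0.7700 + 0.7800i → escape time 4
(row=0, col=2): c = -0.2700 + 0.7800i → escape time 8
(row=1, col=0): c = -1.2700 + 0.4150i → escape time 8
(row=1, col=1): c = -0.7700 + 0.4150i → escape time 8
(row=1, col=2): c = -0.2700 + 0.4150i → escape time 8
(row=2, col=0): c = -1.2700 + 0.0500i → escape time 8
(row=2, col=1): c = -0.7700 + 0.0500i → escape time 8
(row=2, col=2): c = -0.2700 + 0.0500i → escape time 8
(row=3, col=0): c = -1.2700 + -0.3150i → escape time 8
(row=3, col=1): c = -0.7700 + -0.3150i → escape time 8
(row=3, col=2): c = -0.2700 + -0.3150i → escape time 8
(row=4, col=0): c = -1.2700 + -0.6800i → escape time 3
(row=4, col=1): c = -0.7700 + -0.6800i → escape time 5
(row=4, col=2): c = -0.2700 + -0.6800i → escape time 8

Answer: 348
888
888
888
358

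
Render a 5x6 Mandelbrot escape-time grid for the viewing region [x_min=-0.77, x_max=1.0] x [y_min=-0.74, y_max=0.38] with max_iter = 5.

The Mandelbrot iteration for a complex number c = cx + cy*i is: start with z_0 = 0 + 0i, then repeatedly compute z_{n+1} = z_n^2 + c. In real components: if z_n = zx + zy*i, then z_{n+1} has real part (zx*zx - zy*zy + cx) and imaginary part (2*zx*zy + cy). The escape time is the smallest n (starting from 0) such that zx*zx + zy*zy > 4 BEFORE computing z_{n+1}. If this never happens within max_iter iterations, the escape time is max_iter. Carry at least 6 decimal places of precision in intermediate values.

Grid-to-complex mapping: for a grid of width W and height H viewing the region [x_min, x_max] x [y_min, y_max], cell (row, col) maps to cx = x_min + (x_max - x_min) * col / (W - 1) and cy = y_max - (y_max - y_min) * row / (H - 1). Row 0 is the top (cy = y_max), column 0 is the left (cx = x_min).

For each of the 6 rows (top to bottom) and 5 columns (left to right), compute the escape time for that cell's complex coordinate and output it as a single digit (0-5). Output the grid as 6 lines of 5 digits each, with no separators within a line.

(row=0, col=0): c = -0.7700 + 0.3800i → escape time 5
(row=0, col=1): c = -0.3275 + 0.3800i → escape time 5
(row=0, col=2): c = 0.1150 + 0.3800i → escape time 5
(row=0, col=3): c = 0.5575 + 0.3800i → escape time 4
(row=0, col=4): c = 1.0000 + 0.3800i → escape time 2
(row=1, col=0): c = -0.7700 + 0.1560i → escape time 5
(row=1, col=1): c = -0.3275 + 0.1560i → escape time 5
(row=1, col=2): c = 0.1150 + 0.1560i → escape time 5
(row=1, col=3): c = 0.5575 + 0.1560i → escape time 4
(row=1, col=4): c = 1.0000 + 0.1560i → escape time 2
(row=2, col=0): c = -0.7700 + -0.0680i → escape time 5
(row=2, col=1): c = -0.3275 + -0.0680i → escape time 5
(row=2, col=2): c = 0.1150 + -0.0680i → escape time 5
(row=2, col=3): c = 0.5575 + -0.0680i → escape time 4
(row=2, col=4): c = 1.0000 + -0.0680i → escape time 2
(row=3, col=0): c = -0.7700 + -0.2920i → escape time 5
(row=3, col=1): c = -0.3275 + -0.2920i → escape time 5
(row=3, col=2): c = 0.1150 + -0.2920i → escape time 5
(row=3, col=3): c = 0.5575 + -0.2920i → escape time 4
(row=3, col=4): c = 1.0000 + -0.2920i → escape time 2
(row=4, col=0): c = -0.7700 + -0.5160i → escape time 5
(row=4, col=1): c = -0.3275 + -0.5160i → escape time 5
(row=4, col=2): c = 0.1150 + -0.5160i → escape time 5
(row=4, col=3): c = 0.5575 + -0.5160i → escape time 4
(row=4, col=4): c = 1.0000 + -0.5160i → escape time 2
(row=5, col=0): c = -0.7700 + -0.7400i → escape time 4
(row=5, col=1): c = -0.3275 + -0.7400i → escape time 5
(row=5, col=2): c = 0.1150 + -0.7400i → escape time 5
(row=5, col=3): c = 0.5575 + -0.7400i → escape time 3
(row=5, col=4): c = 1.0000 + -0.7400i → escape time 2

Answer: 55542
55542
55542
55542
55542
45532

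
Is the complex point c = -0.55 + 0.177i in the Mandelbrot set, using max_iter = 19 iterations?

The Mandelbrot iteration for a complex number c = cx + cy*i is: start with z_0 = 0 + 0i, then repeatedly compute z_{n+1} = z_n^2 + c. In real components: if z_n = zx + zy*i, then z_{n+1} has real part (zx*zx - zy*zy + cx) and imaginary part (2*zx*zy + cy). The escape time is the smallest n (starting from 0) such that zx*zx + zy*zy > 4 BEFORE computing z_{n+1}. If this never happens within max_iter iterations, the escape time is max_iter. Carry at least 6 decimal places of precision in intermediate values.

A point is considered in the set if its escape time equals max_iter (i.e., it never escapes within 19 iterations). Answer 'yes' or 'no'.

z_0 = 0 + 0i, c = -0.5500 + 0.1770i
Iter 1: z = -0.5500 + 0.1770i, |z|^2 = 0.3338
Iter 2: z = -0.2788 + -0.0177i, |z|^2 = 0.0781
Iter 3: z = -0.4726 + 0.1869i, |z|^2 = 0.2582
Iter 4: z = -0.3616 + 0.0004i, |z|^2 = 0.1308
Iter 5: z = -0.4192 + 0.1767i, |z|^2 = 0.2070
Iter 6: z = -0.4055 + 0.0288i, |z|^2 = 0.1652
Iter 7: z = -0.3864 + 0.1536i, |z|^2 = 0.1729
Iter 8: z = -0.4243 + 0.0583i, |z|^2 = 0.1834
Iter 9: z = -0.3734 + 0.1276i, |z|^2 = 0.1557
Iter 10: z = -0.4269 + 0.0817i, |z|^2 = 0.1889
Iter 11: z = -0.3745 + 0.1072i, |z|^2 = 0.1517
Iter 12: z = -0.4213 + 0.0967i, |z|^2 = 0.1868
Iter 13: z = -0.3819 + 0.0955i, |z|^2 = 0.1550
Iter 14: z = -0.4133 + 0.1040i, |z|^2 = 0.1816
Iter 15: z = -0.3900 + 0.0910i, |z|^2 = 0.1604
Iter 16: z = -0.4062 + 0.1060i, |z|^2 = 0.1762
Iter 17: z = -0.3963 + 0.0909i, |z|^2 = 0.1653
Iter 18: z = -0.4012 + 0.1050i, |z|^2 = 0.1720
Did not escape in 19 iterations → in set

Answer: yes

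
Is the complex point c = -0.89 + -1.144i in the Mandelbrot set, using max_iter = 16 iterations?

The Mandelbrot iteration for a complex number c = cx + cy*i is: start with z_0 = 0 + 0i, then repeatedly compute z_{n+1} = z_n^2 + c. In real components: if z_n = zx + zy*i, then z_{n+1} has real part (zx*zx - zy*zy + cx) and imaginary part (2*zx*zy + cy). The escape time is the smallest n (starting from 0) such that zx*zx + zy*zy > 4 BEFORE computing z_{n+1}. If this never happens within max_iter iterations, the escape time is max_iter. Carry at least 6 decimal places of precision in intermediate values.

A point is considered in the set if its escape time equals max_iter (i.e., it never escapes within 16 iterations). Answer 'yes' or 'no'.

z_0 = 0 + 0i, c = -0.8900 + -1.1440i
Iter 1: z = -0.8900 + -1.1440i, |z|^2 = 2.1008
Iter 2: z = -1.4066 + 0.8923i, |z|^2 = 2.7749
Iter 3: z = 0.2924 + -3.6543i, |z|^2 = 13.4397
Escaped at iteration 3

Answer: no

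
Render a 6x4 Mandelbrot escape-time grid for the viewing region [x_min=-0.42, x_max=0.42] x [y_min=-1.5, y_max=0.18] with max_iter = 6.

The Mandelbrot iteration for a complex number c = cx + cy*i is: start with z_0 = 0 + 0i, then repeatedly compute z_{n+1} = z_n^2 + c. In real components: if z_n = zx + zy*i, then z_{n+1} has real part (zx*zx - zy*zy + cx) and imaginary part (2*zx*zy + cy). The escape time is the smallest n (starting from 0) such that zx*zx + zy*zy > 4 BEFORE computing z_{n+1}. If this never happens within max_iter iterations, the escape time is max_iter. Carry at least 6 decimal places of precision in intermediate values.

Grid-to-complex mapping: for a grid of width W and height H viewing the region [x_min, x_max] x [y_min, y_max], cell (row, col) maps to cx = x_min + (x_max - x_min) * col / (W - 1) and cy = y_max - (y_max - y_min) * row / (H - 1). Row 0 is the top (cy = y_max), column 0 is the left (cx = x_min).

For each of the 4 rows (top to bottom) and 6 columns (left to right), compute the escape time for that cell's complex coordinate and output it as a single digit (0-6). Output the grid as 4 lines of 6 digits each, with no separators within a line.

(row=0, col=0): c = -0.4200 + 0.1800i → escape time 6
(row=0, col=1): c = -0.2520 + 0.1800i → escape time 6
(row=0, col=2): c = -0.0840 + 0.1800i → escape time 6
(row=0, col=3): c = 0.0840 + 0.1800i → escape time 6
(row=0, col=4): c = 0.2520 + 0.1800i → escape time 6
(row=0, col=5): c = 0.4200 + 0.1800i → escape time 6
(row=1, col=0): c = -0.4200 + -0.3800i → escape time 6
(row=1, col=1): c = -0.2520 + -0.3800i → escape time 6
(row=1, col=2): c = -0.0840 + -0.3800i → escape time 6
(row=1, col=3): c = 0.0840 + -0.3800i → escape time 6
(row=1, col=4): c = 0.2520 + -0.3800i → escape time 6
(row=1, col=5): c = 0.4200 + -0.3800i → escape time 6
(row=2, col=0): c = -0.4200 + -0.9400i → escape time 5
(row=2, col=1): c = -0.2520 + -0.9400i → escape time 6
(row=2, col=2): c = -0.0840 + -0.9400i → escape time 6
(row=2, col=3): c = 0.0840 + -0.9400i → escape time 5
(row=2, col=4): c = 0.2520 + -0.9400i → escape time 4
(row=2, col=5): c = 0.4200 + -0.9400i → escape time 3
(row=3, col=0): c = -0.4200 + -1.5000i → escape time 2
(row=3, col=1): c = -0.2520 + -1.5000i → escape time 2
(row=3, col=2): c = -0.0840 + -1.5000i → escape time 2
(row=3, col=3): c = 0.0840 + -1.5000i → escape time 2
(row=3, col=4): c = 0.2520 + -1.5000i → escape time 2
(row=3, col=5): c = 0.4200 + -1.5000i → escape time 2

Answer: 666666
666666
566543
222222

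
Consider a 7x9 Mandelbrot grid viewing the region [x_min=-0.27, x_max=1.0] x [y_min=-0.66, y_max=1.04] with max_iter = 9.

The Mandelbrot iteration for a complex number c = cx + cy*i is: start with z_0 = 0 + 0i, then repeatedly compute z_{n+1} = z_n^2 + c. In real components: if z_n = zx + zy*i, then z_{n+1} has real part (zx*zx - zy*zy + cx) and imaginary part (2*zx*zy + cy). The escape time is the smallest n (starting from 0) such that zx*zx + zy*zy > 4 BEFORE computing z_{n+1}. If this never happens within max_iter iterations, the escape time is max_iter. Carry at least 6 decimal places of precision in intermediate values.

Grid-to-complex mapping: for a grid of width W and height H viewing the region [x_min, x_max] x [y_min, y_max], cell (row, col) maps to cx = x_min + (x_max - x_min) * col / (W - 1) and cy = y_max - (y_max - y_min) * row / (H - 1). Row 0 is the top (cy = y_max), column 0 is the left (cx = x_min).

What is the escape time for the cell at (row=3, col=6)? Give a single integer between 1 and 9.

Answer: 2

Derivation:
z_0 = 0 + 0i, c = 1.0000 + 0.4025i
Iter 1: z = 1.0000 + 0.4025i, |z|^2 = 1.1620
Iter 2: z = 1.8380 + 1.2075i, |z|^2 = 4.8363
Escaped at iteration 2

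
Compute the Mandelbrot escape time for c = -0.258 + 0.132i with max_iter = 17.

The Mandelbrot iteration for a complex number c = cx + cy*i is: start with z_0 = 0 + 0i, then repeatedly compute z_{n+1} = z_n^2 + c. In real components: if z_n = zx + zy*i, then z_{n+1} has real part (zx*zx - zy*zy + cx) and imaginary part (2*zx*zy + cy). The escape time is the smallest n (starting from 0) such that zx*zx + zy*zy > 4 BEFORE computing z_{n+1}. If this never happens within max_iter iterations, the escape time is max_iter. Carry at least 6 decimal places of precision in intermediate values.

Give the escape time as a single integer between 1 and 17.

Answer: 17

Derivation:
z_0 = 0 + 0i, c = -0.2580 + 0.1320i
Iter 1: z = -0.2580 + 0.1320i, |z|^2 = 0.0840
Iter 2: z = -0.2089 + 0.0639i, |z|^2 = 0.0477
Iter 3: z = -0.2185 + 0.1053i, |z|^2 = 0.0588
Iter 4: z = -0.2214 + 0.0860i, |z|^2 = 0.0564
Iter 5: z = -0.2164 + 0.0939i, |z|^2 = 0.0556
Iter 6: z = -0.2200 + 0.0913i, |z|^2 = 0.0567
Iter 7: z = -0.2179 + 0.0918i, |z|^2 = 0.0559
Iter 8: z = -0.2189 + 0.0920i, |z|^2 = 0.0564
Iter 9: z = -0.2185 + 0.0917i, |z|^2 = 0.0562
Iter 10: z = -0.2187 + 0.0919i, |z|^2 = 0.0563
Iter 11: z = -0.2186 + 0.0918i, |z|^2 = 0.0562
Iter 12: z = -0.2186 + 0.0919i, |z|^2 = 0.0562
Iter 13: z = -0.2186 + 0.0918i, |z|^2 = 0.0562
Iter 14: z = -0.2186 + 0.0918i, |z|^2 = 0.0562
Iter 15: z = -0.2186 + 0.0918i, |z|^2 = 0.0562
Iter 16: z = -0.2186 + 0.0918i, |z|^2 = 0.0562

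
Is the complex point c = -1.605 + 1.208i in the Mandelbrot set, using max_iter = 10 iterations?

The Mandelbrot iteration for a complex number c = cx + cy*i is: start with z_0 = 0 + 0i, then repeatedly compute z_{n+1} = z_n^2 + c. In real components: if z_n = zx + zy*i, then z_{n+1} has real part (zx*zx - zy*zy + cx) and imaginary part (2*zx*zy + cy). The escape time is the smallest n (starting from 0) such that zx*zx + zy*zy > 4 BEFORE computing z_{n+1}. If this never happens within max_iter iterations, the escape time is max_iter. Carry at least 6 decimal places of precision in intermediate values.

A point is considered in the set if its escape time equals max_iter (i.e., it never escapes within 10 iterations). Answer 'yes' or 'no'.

Answer: no

Derivation:
z_0 = 0 + 0i, c = -1.6050 + 1.2080i
Iter 1: z = -1.6050 + 1.2080i, |z|^2 = 4.0353
Escaped at iteration 1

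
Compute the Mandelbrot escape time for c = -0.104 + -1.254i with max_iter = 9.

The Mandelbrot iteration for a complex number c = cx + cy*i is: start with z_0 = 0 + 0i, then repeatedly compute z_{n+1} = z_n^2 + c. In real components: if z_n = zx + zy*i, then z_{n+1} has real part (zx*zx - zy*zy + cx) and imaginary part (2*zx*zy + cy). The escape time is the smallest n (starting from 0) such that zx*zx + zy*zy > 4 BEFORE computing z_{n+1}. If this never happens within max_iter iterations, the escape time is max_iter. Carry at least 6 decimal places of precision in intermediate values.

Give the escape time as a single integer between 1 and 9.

z_0 = 0 + 0i, c = -0.1040 + -1.2540i
Iter 1: z = -0.1040 + -1.2540i, |z|^2 = 1.5833
Iter 2: z = -1.6657 + -0.9932i, |z|^2 = 3.7609
Iter 3: z = 1.6842 + 2.0546i, |z|^2 = 7.0580
Escaped at iteration 3

Answer: 3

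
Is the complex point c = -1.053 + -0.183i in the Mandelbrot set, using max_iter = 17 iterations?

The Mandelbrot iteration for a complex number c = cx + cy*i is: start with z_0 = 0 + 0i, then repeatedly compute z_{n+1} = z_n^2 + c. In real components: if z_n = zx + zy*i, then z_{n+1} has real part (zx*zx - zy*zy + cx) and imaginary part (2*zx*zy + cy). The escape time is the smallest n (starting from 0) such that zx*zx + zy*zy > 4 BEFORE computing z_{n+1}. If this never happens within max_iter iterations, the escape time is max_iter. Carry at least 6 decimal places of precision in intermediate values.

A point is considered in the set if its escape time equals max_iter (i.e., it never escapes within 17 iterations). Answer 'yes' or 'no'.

Answer: yes

Derivation:
z_0 = 0 + 0i, c = -1.0530 + -0.1830i
Iter 1: z = -1.0530 + -0.1830i, |z|^2 = 1.1423
Iter 2: z = 0.0223 + 0.2024i, |z|^2 = 0.0415
Iter 3: z = -1.0935 + -0.1740i, |z|^2 = 1.2259
Iter 4: z = 0.1124 + 0.1974i, |z|^2 = 0.0516
Iter 5: z = -1.0794 + -0.1386i, |z|^2 = 1.1842
Iter 6: z = 0.0928 + 0.1162i, |z|^2 = 0.0221
Iter 7: z = -1.0579 + -0.1614i, |z|^2 = 1.1452
Iter 8: z = 0.0401 + 0.1586i, |z|^2 = 0.0267
Iter 9: z = -1.0765 + -0.1703i, |z|^2 = 1.1879
Iter 10: z = 0.0769 + 0.1836i, |z|^2 = 0.0396
Iter 11: z = -1.0808 + -0.1547i, |z|^2 = 1.1921
Iter 12: z = 0.0912 + 0.1515i, |z|^2 = 0.0313
Iter 13: z = -1.0676 + -0.1554i, |z|^2 = 1.1640
Iter 14: z = 0.0627 + 0.1488i, |z|^2 = 0.0261
Iter 15: z = -1.0712 + -0.1643i, |z|^2 = 1.1745
Iter 16: z = 0.0674 + 0.1691i, |z|^2 = 0.0331
Did not escape in 17 iterations → in set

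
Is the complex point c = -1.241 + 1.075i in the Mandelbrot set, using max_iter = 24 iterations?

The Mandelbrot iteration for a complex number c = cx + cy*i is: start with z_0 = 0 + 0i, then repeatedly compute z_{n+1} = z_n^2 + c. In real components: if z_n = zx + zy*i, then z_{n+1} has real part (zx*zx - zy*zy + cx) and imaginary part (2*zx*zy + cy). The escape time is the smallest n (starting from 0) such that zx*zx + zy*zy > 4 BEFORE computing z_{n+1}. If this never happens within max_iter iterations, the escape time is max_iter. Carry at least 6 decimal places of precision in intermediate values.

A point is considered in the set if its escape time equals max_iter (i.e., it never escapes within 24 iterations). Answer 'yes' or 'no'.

z_0 = 0 + 0i, c = -1.2410 + 1.0750i
Iter 1: z = -1.2410 + 1.0750i, |z|^2 = 2.6957
Iter 2: z = -0.8565 + -1.5932i, |z|^2 = 3.2718
Iter 3: z = -3.0455 + 3.8042i, |z|^2 = 23.7468
Escaped at iteration 3

Answer: no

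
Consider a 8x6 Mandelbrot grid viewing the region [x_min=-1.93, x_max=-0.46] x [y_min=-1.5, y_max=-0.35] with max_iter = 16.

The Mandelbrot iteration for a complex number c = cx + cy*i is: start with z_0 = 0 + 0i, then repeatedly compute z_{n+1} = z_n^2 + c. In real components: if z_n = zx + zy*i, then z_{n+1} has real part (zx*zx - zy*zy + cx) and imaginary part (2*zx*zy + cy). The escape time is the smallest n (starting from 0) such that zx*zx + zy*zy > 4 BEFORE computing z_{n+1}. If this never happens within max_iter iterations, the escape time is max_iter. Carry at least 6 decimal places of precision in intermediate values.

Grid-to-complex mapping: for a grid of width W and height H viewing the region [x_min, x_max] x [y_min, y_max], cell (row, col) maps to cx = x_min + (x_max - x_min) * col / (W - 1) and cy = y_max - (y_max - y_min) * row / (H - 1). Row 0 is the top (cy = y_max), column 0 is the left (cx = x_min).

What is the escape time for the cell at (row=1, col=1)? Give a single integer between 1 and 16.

Answer: 3

Derivation:
z_0 = 0 + 0i, c = -1.7200 + -0.5800i
Iter 1: z = -1.7200 + -0.5800i, |z|^2 = 3.2948
Iter 2: z = 0.9020 + 1.4152i, |z|^2 = 2.8164
Iter 3: z = -2.9092 + 1.9730i, |z|^2 = 12.3562
Escaped at iteration 3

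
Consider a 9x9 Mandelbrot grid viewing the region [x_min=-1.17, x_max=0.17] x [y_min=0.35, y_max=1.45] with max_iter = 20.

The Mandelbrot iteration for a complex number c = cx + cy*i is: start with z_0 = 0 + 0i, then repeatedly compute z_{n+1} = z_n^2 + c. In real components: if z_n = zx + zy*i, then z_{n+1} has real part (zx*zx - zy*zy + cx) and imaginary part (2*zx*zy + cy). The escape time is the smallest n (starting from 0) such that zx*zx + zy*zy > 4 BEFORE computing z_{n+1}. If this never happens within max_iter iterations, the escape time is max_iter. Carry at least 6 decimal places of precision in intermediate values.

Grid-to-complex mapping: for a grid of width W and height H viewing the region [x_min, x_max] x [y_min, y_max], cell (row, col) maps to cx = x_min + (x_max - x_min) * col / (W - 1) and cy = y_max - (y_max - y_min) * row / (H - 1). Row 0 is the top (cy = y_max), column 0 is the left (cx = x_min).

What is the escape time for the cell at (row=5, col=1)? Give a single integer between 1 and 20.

Answer: 3

Derivation:
z_0 = 0 + 0i, c = -1.0025 + 0.7625i
Iter 1: z = -1.0025 + 0.7625i, |z|^2 = 1.5864
Iter 2: z = -0.5789 + -0.7663i, |z|^2 = 0.9224
Iter 3: z = -1.2546 + 1.6497i, |z|^2 = 4.2957
Escaped at iteration 3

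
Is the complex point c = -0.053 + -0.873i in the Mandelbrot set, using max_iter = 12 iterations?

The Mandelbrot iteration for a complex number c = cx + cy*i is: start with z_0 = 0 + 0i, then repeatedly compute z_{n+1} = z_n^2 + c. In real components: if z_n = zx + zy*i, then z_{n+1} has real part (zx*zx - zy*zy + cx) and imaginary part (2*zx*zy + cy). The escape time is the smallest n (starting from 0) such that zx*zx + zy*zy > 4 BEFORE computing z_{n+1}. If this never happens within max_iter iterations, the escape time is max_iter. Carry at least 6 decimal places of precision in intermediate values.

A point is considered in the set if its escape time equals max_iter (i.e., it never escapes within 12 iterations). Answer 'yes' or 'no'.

z_0 = 0 + 0i, c = -0.0530 + -0.8730i
Iter 1: z = -0.0530 + -0.8730i, |z|^2 = 0.7649
Iter 2: z = -0.8123 + -0.7805i, |z|^2 = 1.2690
Iter 3: z = -0.0023 + 0.3950i, |z|^2 = 0.1560
Iter 4: z = -0.2090 + -0.8748i, |z|^2 = 0.8089
Iter 5: z = -0.7746 + -0.5073i, |z|^2 = 0.8574
Iter 6: z = 0.2896 + -0.0871i, |z|^2 = 0.0914
Iter 7: z = 0.0233 + -0.9234i, |z|^2 = 0.8532
Iter 8: z = -0.9051 + -0.9160i, |z|^2 = 1.6583
Iter 9: z = -0.0727 + 0.7852i, |z|^2 = 0.6218
Iter 10: z = -0.6642 + -0.9871i, |z|^2 = 1.4156
Iter 11: z = -0.5863 + 0.4383i, |z|^2 = 0.5359
Did not escape in 12 iterations → in set

Answer: yes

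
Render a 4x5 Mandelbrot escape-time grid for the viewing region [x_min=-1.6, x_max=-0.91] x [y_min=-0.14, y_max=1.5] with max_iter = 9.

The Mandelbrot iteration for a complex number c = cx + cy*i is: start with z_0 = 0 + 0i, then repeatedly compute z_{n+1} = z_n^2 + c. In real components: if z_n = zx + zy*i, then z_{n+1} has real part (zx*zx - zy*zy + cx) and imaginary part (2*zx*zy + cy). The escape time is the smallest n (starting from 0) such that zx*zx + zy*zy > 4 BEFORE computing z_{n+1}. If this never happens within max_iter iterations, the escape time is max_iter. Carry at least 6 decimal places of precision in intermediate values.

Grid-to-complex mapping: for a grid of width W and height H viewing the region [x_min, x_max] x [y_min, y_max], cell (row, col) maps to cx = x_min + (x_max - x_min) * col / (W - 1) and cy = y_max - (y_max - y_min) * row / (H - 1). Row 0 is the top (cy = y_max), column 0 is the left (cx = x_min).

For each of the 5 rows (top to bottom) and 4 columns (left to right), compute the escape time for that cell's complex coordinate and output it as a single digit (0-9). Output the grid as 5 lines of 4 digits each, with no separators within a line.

(row=0, col=0): c = -1.6000 + 1.5000i → escape time 1
(row=0, col=1): c = -1.3700 + 1.5000i → escape time 1
(row=0, col=2): c = -1.1400 + 1.5000i → escape time 2
(row=0, col=3): c = -0.9100 + 1.5000i → escape time 2
(row=1, col=0): c = -1.6000 + 1.0900i → escape time 2
(row=1, col=1): c = -1.3700 + 1.0900i → escape time 2
(row=1, col=2): c = -1.1400 + 1.0900i → escape time 3
(row=1, col=3): c = -0.9100 + 1.0900i → escape time 3
(row=2, col=0): c = -1.6000 + 0.6800i → escape time 3
(row=2, col=1): c = -1.3700 + 0.6800i → escape time 3
(row=2, col=2): c = -1.1400 + 0.6800i → escape time 3
(row=2, col=3): c = -0.9100 + 0.6800i → escape time 4
(row=3, col=0): c = -1.6000 + 0.2700i → escape time 4
(row=3, col=1): c = -1.3700 + 0.2700i → escape time 6
(row=3, col=2): c = -1.1400 + 0.2700i → escape time 9
(row=3, col=3): c = -0.9100 + 0.2700i → escape time 9
(row=4, col=0): c = -1.6000 + -0.1400i → escape time 5
(row=4, col=1): c = -1.3700 + -0.1400i → escape time 9
(row=4, col=2): c = -1.1400 + -0.1400i → escape time 9
(row=4, col=3): c = -0.9100 + -0.1400i → escape time 9

Answer: 1122
2233
3334
4699
5999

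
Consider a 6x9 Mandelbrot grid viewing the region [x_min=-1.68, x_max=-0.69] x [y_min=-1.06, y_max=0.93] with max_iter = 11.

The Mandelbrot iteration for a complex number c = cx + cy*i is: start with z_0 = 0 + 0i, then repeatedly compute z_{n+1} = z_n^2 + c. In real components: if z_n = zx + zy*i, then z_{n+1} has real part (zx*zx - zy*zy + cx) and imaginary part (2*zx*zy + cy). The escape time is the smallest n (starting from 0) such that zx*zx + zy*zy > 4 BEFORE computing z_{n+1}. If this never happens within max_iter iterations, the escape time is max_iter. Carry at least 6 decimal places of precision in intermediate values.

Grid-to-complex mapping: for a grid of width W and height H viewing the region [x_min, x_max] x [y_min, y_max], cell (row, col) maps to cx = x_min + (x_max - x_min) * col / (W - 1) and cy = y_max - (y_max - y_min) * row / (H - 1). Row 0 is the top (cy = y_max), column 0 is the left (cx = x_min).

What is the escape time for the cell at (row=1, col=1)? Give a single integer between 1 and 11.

z_0 = 0 + 0i, c = -1.4820 + 0.6813i
Iter 1: z = -1.4820 + 0.6813i, |z|^2 = 2.6604
Iter 2: z = 0.2502 + -1.3380i, |z|^2 = 1.8528
Iter 3: z = -3.2096 + 0.0117i, |z|^2 = 10.3014
Escaped at iteration 3

Answer: 3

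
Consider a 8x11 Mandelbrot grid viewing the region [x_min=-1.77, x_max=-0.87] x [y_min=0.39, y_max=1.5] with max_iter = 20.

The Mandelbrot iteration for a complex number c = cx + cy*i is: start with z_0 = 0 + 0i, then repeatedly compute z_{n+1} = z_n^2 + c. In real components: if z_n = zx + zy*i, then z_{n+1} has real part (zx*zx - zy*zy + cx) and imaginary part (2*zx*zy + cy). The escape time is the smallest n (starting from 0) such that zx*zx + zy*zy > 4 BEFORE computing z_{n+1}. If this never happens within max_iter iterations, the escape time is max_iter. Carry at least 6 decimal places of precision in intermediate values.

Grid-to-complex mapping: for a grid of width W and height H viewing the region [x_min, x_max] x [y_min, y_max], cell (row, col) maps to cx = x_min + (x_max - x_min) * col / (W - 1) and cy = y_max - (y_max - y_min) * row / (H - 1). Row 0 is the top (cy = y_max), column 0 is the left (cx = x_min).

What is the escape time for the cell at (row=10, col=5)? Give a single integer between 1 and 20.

z_0 = 0 + 0i, c = -1.1271 + 0.3900i
Iter 1: z = -1.1271 + 0.3900i, |z|^2 = 1.4226
Iter 2: z = -0.0088 + -0.4892i, |z|^2 = 0.2394
Iter 3: z = -1.3664 + 0.3986i, |z|^2 = 2.0258
Iter 4: z = 0.5809 + -0.6993i, |z|^2 = 0.8264
Iter 5: z = -1.2787 + -0.4224i, |z|^2 = 1.8134
Iter 6: z = 0.3294 + 1.4702i, |z|^2 = 2.2701
Iter 7: z = -3.1802 + 1.3587i, |z|^2 = 11.9593
Escaped at iteration 7

Answer: 7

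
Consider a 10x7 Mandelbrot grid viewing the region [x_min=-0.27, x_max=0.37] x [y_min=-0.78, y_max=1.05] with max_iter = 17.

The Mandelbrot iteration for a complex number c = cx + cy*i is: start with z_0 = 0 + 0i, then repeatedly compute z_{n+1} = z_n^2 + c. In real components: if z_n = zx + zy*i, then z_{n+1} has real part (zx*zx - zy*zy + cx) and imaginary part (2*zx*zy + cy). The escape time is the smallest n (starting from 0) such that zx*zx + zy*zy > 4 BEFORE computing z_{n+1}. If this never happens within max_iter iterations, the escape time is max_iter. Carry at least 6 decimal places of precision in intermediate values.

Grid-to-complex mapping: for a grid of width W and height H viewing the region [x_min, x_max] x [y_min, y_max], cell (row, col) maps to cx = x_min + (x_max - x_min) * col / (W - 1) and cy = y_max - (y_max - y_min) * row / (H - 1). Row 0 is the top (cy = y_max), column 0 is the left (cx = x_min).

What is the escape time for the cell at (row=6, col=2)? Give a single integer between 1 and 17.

Answer: 17

Derivation:
z_0 = 0 + 0i, c = -0.1278 + -0.7800i
Iter 1: z = -0.1278 + -0.7800i, |z|^2 = 0.6247
Iter 2: z = -0.7199 + -0.5807i, |z|^2 = 0.8554
Iter 3: z = 0.0532 + 0.0560i, |z|^2 = 0.0060
Iter 4: z = -0.1281 + -0.7740i, |z|^2 = 0.6155
Iter 5: z = -0.7105 + -0.5817i, |z|^2 = 0.8432
Iter 6: z = 0.0386 + 0.0466i, |z|^2 = 0.0037
Iter 7: z = -0.1285 + -0.7764i, |z|^2 = 0.6193
Iter 8: z = -0.7141 + -0.5805i, |z|^2 = 0.8469
Iter 9: z = 0.0451 + 0.0491i, |z|^2 = 0.0044
Iter 10: z = -0.1282 + -0.7756i, |z|^2 = 0.6179
Iter 11: z = -0.7129 + -0.5812i, |z|^2 = 0.8460
Iter 12: z = 0.0426 + 0.0487i, |z|^2 = 0.0042
Iter 13: z = -0.1283 + -0.7759i, |z|^2 = 0.6184
Iter 14: z = -0.7133 + -0.5809i, |z|^2 = 0.8461
Iter 15: z = 0.0436 + 0.0486i, |z|^2 = 0.0043
Iter 16: z = -0.1282 + -0.7758i, |z|^2 = 0.6183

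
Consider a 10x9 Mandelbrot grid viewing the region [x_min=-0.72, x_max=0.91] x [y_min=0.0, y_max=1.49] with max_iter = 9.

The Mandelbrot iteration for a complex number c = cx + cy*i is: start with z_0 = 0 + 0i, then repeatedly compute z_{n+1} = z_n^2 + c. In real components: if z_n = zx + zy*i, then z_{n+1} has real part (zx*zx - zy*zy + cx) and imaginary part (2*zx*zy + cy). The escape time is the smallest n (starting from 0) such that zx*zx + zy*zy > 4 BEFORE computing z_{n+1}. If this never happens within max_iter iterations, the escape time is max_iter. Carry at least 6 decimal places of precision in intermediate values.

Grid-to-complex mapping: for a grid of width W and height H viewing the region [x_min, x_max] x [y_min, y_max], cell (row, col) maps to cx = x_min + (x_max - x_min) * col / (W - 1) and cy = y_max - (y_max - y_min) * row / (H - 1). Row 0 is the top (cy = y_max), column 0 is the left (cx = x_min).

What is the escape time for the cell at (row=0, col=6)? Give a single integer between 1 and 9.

Answer: 2

Derivation:
z_0 = 0 + 0i, c = 0.3667 + 1.4900i
Iter 1: z = 0.3667 + 1.4900i, |z|^2 = 2.3545
Iter 2: z = -1.7190 + 2.5827i, |z|^2 = 9.6251
Escaped at iteration 2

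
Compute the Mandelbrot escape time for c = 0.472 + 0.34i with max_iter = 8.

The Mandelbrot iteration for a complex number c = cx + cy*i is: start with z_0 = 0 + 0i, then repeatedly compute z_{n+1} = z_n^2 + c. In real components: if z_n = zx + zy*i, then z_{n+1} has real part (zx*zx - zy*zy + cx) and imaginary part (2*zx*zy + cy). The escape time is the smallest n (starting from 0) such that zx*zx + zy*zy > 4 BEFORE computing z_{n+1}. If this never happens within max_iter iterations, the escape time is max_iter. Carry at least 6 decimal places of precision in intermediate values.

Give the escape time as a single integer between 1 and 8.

z_0 = 0 + 0i, c = 0.4720 + 0.3400i
Iter 1: z = 0.4720 + 0.3400i, |z|^2 = 0.3384
Iter 2: z = 0.5792 + 0.6610i, |z|^2 = 0.7723
Iter 3: z = 0.3706 + 1.1056i, |z|^2 = 1.3598
Iter 4: z = -0.6131 + 1.1595i, |z|^2 = 1.7202
Iter 5: z = -0.4965 + -1.0817i, |z|^2 = 1.4166
Iter 6: z = -0.4516 + 1.4141i, |z|^2 = 2.2037
Iter 7: z = -1.3237 + -0.9373i, |z|^2 = 2.6308

Answer: 8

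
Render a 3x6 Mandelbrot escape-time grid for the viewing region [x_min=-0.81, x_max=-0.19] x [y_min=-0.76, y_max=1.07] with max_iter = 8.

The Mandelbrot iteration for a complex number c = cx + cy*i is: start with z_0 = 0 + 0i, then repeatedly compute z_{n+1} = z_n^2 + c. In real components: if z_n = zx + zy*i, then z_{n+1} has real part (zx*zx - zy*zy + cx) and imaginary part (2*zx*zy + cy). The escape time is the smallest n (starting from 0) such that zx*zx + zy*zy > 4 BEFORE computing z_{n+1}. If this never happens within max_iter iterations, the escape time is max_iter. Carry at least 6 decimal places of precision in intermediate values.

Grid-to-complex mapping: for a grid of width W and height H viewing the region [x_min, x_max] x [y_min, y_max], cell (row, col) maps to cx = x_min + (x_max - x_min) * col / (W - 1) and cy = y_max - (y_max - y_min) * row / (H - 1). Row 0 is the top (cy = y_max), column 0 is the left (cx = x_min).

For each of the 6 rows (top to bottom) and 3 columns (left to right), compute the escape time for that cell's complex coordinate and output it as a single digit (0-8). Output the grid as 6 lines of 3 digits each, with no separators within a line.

(row=0, col=0): c = -0.8100 + 1.0700i → escape time 3
(row=0, col=1): c = -0.5000 + 1.0700i → escape time 4
(row=0, col=2): c = -0.1900 + 1.0700i → escape time 8
(row=1, col=0): c = -0.8100 + 0.7040i → escape time 4
(row=1, col=1): c = -0.5000 + 0.7040i → escape time 8
(row=1, col=2): c = -0.1900 + 0.7040i → escape time 8
(row=2, col=0): c = -0.8100 + 0.3380i → escape time 8
(row=2, col=1): c = -0.5000 + 0.3380i → escape time 8
(row=2, col=2): c = -0.1900 + 0.3380i → escape time 8
(row=3, col=0): c = -0.8100 + -0.0280i → escape time 8
(row=3, col=1): c = -0.5000 + -0.0280i → escape time 8
(row=3, col=2): c = -0.1900 + -0.0280i → escape time 8
(row=4, col=0): c = -0.8100 + -0.3940i → escape time 7
(row=4, col=1): c = -0.5000 + -0.3940i → escape time 8
(row=4, col=2): c = -0.1900 + -0.3940i → escape time 8
(row=5, col=0): c = -0.8100 + -0.7600i → escape time 4
(row=5, col=1): c = -0.5000 + -0.7600i → escape time 6
(row=5, col=2): c = -0.1900 + -0.7600i → escape time 8

Answer: 348
488
888
888
788
468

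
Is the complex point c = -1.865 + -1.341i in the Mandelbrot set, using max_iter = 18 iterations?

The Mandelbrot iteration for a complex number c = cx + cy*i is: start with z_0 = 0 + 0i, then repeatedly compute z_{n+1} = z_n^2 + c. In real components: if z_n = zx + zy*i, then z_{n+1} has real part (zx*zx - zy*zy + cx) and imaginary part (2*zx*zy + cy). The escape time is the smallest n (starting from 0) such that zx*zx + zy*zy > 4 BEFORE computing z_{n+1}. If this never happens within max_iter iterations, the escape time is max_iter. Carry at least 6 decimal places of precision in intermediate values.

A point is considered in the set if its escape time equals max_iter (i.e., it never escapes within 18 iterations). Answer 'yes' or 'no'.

Answer: no

Derivation:
z_0 = 0 + 0i, c = -1.8650 + -1.3410i
Iter 1: z = -1.8650 + -1.3410i, |z|^2 = 5.2765
Escaped at iteration 1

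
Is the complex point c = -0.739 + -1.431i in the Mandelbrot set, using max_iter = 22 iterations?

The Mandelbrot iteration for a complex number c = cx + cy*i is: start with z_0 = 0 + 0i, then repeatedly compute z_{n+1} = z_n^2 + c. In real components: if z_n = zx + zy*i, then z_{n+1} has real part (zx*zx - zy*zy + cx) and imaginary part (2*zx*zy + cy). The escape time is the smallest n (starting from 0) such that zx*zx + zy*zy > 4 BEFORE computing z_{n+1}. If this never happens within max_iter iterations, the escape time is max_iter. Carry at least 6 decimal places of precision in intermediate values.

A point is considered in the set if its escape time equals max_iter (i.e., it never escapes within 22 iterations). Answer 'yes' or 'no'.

Answer: no

Derivation:
z_0 = 0 + 0i, c = -0.7390 + -1.4310i
Iter 1: z = -0.7390 + -1.4310i, |z|^2 = 2.5939
Iter 2: z = -2.2406 + 0.6840i, |z|^2 = 5.4883
Escaped at iteration 2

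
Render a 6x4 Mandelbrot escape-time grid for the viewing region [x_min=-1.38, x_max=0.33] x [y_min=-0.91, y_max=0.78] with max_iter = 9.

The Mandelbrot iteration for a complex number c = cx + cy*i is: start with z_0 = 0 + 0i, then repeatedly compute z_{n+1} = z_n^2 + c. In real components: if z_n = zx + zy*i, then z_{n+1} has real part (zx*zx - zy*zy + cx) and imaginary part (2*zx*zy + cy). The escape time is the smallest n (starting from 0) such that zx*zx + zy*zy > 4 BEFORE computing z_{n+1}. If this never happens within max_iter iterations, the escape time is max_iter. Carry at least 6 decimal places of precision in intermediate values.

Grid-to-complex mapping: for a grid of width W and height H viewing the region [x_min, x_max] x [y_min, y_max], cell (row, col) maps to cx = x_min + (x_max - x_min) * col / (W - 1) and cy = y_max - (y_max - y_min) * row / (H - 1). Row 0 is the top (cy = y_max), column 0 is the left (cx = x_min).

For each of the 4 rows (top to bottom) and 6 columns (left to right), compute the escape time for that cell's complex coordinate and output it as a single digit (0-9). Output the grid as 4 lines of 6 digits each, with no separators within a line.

Answer: 334795
799999
599999
334584

Derivation:
(row=0, col=0): c = -1.3800 + 0.7800i → escape time 3
(row=0, col=1): c = -1.0380 + 0.7800i → escape time 3
(row=0, col=2): c = -0.6960 + 0.7800i → escape time 4
(row=0, col=3): c = -0.3540 + 0.7800i → escape time 7
(row=0, col=4): c = -0.0120 + 0.7800i → escape time 9
(row=0, col=5): c = 0.3300 + 0.7800i → escape time 5
(row=1, col=0): c = -1.3800 + 0.2167i → escape time 7
(row=1, col=1): c = -1.0380 + 0.2167i → escape time 9
(row=1, col=2): c = -0.6960 + 0.2167i → escape time 9
(row=1, col=3): c = -0.3540 + 0.2167i → escape time 9
(row=1, col=4): c = -0.0120 + 0.2167i → escape time 9
(row=1, col=5): c = 0.3300 + 0.2167i → escape time 9
(row=2, col=0): c = -1.3800 + -0.3467i → escape time 5
(row=2, col=1): c = -1.0380 + -0.3467i → escape time 9
(row=2, col=2): c = -0.6960 + -0.3467i → escape time 9
(row=2, col=3): c = -0.3540 + -0.3467i → escape time 9
(row=2, col=4): c = -0.0120 + -0.3467i → escape time 9
(row=2, col=5): c = 0.3300 + -0.3467i → escape time 9
(row=3, col=0): c = -1.3800 + -0.9100i → escape time 3
(row=3, col=1): c = -1.0380 + -0.9100i → escape time 3
(row=3, col=2): c = -0.6960 + -0.9100i → escape time 4
(row=3, col=3): c = -0.3540 + -0.9100i → escape time 5
(row=3, col=4): c = -0.0120 + -0.9100i → escape time 8
(row=3, col=5): c = 0.3300 + -0.9100i → escape time 4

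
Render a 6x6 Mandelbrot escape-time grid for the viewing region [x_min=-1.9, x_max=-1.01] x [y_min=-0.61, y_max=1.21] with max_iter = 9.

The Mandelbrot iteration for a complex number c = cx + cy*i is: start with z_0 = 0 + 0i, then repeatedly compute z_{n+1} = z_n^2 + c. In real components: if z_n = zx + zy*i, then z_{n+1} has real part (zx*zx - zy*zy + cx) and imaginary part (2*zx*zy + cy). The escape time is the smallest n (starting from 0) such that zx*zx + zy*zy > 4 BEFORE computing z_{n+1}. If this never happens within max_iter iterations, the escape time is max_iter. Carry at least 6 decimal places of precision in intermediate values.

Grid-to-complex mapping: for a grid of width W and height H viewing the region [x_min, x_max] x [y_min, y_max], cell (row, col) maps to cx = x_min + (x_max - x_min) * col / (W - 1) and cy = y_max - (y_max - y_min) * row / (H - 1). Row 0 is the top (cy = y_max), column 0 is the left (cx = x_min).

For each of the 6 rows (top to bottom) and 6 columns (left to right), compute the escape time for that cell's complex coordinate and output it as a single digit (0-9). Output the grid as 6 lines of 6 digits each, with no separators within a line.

(row=0, col=0): c = -1.9000 + 1.2100i → escape time 1
(row=0, col=1): c = -1.7220 + 1.2100i → escape time 1
(row=0, col=2): c = -1.5440 + 1.2100i → escape time 2
(row=0, col=3): c = -1.3660 + 1.2100i → escape time 2
(row=0, col=4): c = -1.1880 + 1.2100i → escape time 2
(row=0, col=5): c = -1.0100 + 1.2100i → escape time 3
(row=1, col=0): c = -1.9000 + 0.8460i → escape time 1
(row=1, col=1): c = -1.7220 + 0.8460i → escape time 2
(row=1, col=2): c = -1.5440 + 0.8460i → escape time 3
(row=1, col=3): c = -1.3660 + 0.8460i → escape time 3
(row=1, col=4): c = -1.1880 + 0.8460i → escape time 3
(row=1, col=5): c = -1.0100 + 0.8460i → escape time 3
(row=2, col=0): c = -1.9000 + 0.4820i → escape time 2
(row=2, col=1): c = -1.7220 + 0.4820i → escape time 3
(row=2, col=2): c = -1.5440 + 0.4820i → escape time 3
(row=2, col=3): c = -1.3660 + 0.4820i → escape time 4
(row=2, col=4): c = -1.1880 + 0.4820i → escape time 5
(row=2, col=5): c = -1.0100 + 0.4820i → escape time 5
(row=3, col=0): c = -1.9000 + 0.1180i → escape time 4
(row=3, col=1): c = -1.7220 + 0.1180i → escape time 4
(row=3, col=2): c = -1.5440 + 0.1180i → escape time 6
(row=3, col=3): c = -1.3660 + 0.1180i → escape time 9
(row=3, col=4): c = -1.1880 + 0.1180i → escape time 9
(row=3, col=5): c = -1.0100 + 0.1180i → escape time 9
(row=4, col=0): c = -1.9000 + -0.2460i → escape time 3
(row=4, col=1): c = -1.7220 + -0.2460i → escape time 4
(row=4, col=2): c = -1.5440 + -0.2460i → escape time 5
(row=4, col=3): c = -1.3660 + -0.2460i → escape time 6
(row=4, col=4): c = -1.1880 + -0.2460i → escape time 9
(row=4, col=5): c = -1.0100 + -0.2460i → escape time 9
(row=5, col=0): c = -1.9000 + -0.6100i → escape time 2
(row=5, col=1): c = -1.7220 + -0.6100i → escape time 3
(row=5, col=2): c = -1.5440 + -0.6100i → escape time 3
(row=5, col=3): c = -1.3660 + -0.6100i → escape time 3
(row=5, col=4): c = -1.1880 + -0.6100i → escape time 3
(row=5, col=5): c = -1.0100 + -0.6100i → escape time 4

Answer: 112223
123333
233455
446999
345699
233334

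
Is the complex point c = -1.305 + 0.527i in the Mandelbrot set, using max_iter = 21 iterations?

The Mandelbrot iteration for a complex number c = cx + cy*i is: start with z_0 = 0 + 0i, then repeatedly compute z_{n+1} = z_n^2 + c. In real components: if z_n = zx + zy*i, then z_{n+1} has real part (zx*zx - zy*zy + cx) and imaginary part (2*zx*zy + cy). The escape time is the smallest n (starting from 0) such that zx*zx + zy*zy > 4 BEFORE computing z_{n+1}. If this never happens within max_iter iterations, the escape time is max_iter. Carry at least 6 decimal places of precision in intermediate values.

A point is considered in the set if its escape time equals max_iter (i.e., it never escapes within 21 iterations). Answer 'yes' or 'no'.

z_0 = 0 + 0i, c = -1.3050 + 0.5270i
Iter 1: z = -1.3050 + 0.5270i, |z|^2 = 1.9808
Iter 2: z = 0.1203 + -0.8485i, |z|^2 = 0.7344
Iter 3: z = -2.0104 + 0.3229i, |z|^2 = 4.1461
Escaped at iteration 3

Answer: no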